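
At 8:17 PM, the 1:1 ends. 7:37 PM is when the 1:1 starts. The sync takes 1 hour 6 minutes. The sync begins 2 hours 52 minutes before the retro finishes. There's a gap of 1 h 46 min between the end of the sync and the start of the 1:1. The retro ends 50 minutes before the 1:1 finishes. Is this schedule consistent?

The retro ends at 8:17 PM − 50 min = 7:27 PM.
The sync starts at 7:27 PM − 172 min = 4:35 PM.
The sync ends at 4:35 PM + 66 min = 5:41 PM.
The 1:1 starts at 5:41 PM + 106 min = 7:27 PM.
But the 1:1 is also said to start at 7:37 PM — a 10-minute conflict.

No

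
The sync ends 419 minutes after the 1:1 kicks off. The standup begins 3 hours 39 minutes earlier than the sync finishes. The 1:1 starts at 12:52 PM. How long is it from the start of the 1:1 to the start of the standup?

The sync ends at 12:52 PM + 419 min = 7:51 PM.
The standup starts at 7:51 PM − 219 min = 4:12 PM.
From 12:52 PM to 4:12 PM is 3 hours 20 minutes.

3 hours 20 minutes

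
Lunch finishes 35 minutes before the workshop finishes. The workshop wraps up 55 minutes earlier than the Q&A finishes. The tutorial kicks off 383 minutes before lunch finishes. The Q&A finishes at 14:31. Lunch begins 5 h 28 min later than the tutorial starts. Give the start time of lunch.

12:06

The workshop ends at 14:31 − 55 min = 13:36.
Lunch ends at 13:36 − 35 min = 13:01.
The tutorial starts at 13:01 − 383 min = 06:38.
Lunch starts at 06:38 + 328 min = 12:06.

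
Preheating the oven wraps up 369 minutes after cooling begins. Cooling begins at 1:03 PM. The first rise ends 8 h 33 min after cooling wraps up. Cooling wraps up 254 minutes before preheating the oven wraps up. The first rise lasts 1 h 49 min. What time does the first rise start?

Preheating the oven ends at 1:03 PM + 369 min = 7:12 PM.
Cooling ends at 7:12 PM − 254 min = 2:58 PM.
The first rise ends at 2:58 PM + 513 min = 11:31 PM.
The first rise starts at 11:31 PM − 109 min = 9:42 PM.

9:42 PM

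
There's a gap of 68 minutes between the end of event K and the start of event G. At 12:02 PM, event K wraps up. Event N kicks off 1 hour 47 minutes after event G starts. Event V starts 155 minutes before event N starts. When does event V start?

Event G starts at 12:02 PM + 68 min = 1:10 PM.
Event N starts at 1:10 PM + 107 min = 2:57 PM.
Event V starts at 2:57 PM − 155 min = 12:22 PM.

12:22 PM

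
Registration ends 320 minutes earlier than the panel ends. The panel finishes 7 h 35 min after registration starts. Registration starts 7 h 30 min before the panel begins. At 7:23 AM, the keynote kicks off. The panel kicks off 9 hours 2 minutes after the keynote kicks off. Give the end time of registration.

The panel starts at 7:23 AM + 542 min = 4:25 PM.
Registration starts at 4:25 PM − 450 min = 8:55 AM.
The panel ends at 8:55 AM + 455 min = 4:30 PM.
Registration ends at 4:30 PM − 320 min = 11:10 AM.

11:10 AM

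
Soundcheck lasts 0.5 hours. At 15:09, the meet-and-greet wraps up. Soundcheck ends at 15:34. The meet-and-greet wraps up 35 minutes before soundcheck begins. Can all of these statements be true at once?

No

Soundcheck starts at 15:34 − 30 min = 15:04.
The meet-and-greet ends at 15:04 − 35 min = 14:29.
But the meet-and-greet is also said to end at 15:09 — a 40-minute conflict.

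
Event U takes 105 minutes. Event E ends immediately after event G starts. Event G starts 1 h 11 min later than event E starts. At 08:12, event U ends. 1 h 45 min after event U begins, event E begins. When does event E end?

09:23

Event U starts at 08:12 − 105 min = 06:27.
Event E starts at 06:27 + 105 min = 08:12.
Event G starts at 08:12 + 71 min = 09:23.
So event E ends at 09:23.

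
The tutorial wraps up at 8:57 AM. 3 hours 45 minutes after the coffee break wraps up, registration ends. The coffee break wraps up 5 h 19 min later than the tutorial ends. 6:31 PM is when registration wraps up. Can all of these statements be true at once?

No

The coffee break ends at 8:57 AM + 319 min = 2:16 PM.
Registration ends at 2:16 PM + 225 min = 6:01 PM.
But registration is also said to end at 6:31 PM — a 30-minute conflict.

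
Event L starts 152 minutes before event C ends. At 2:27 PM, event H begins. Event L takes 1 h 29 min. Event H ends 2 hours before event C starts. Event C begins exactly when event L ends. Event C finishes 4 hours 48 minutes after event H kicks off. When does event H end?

Event C ends at 2:27 PM + 288 min = 7:15 PM.
Event L starts at 7:15 PM − 152 min = 4:43 PM.
Event L ends at 4:43 PM + 89 min = 6:12 PM.
So event C starts at 6:12 PM.
Event H ends at 6:12 PM − 120 min = 4:12 PM.

4:12 PM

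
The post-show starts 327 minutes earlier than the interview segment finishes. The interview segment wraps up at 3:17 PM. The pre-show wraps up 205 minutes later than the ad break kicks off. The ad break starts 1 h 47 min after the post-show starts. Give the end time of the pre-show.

The post-show starts at 3:17 PM − 327 min = 9:50 AM.
The ad break starts at 9:50 AM + 107 min = 11:37 AM.
The pre-show ends at 11:37 AM + 205 min = 3:02 PM.

3:02 PM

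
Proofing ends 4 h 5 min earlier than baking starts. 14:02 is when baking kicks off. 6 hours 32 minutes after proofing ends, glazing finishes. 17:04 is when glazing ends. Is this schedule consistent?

Proofing ends at 14:02 − 245 min = 09:57.
Glazing ends at 09:57 + 392 min = 16:29.
But glazing is also said to end at 17:04 — a 35-minute conflict.

No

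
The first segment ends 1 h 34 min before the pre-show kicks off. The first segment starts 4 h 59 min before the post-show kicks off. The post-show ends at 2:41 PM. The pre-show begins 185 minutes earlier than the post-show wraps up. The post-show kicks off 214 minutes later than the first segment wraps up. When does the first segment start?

The pre-show starts at 2:41 PM − 185 min = 11:36 AM.
The first segment ends at 11:36 AM − 94 min = 10:02 AM.
The post-show starts at 10:02 AM + 214 min = 1:36 PM.
The first segment starts at 1:36 PM − 299 min = 8:37 AM.

8:37 AM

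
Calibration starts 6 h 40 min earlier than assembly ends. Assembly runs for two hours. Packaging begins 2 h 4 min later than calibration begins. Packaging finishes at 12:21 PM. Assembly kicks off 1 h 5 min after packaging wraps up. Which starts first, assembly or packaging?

packaging

Assembly starts at 12:21 PM + 65 min = 1:26 PM.
Assembly ends at 1:26 PM + 120 min = 3:26 PM.
Calibration starts at 3:26 PM − 400 min = 8:46 AM.
Packaging starts at 8:46 AM + 124 min = 10:50 AM.
Assembly starts at 1:26 PM and packaging starts at 10:50 AM, so packaging is first.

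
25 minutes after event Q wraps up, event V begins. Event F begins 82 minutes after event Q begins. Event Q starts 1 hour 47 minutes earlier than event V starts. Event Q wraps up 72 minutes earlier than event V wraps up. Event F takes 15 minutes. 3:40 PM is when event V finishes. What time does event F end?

2:43 PM

Event Q ends at 3:40 PM − 72 min = 2:28 PM.
Event V starts at 2:28 PM + 25 min = 2:53 PM.
Event Q starts at 2:53 PM − 107 min = 1:06 PM.
Event F starts at 1:06 PM + 82 min = 2:28 PM.
Event F ends at 2:28 PM + 15 min = 2:43 PM.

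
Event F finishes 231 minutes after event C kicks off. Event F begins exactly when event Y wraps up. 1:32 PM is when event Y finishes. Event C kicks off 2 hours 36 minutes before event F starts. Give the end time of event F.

2:47 PM

Event F starts at 1:32 PM.
Event C starts at 1:32 PM − 156 min = 10:56 AM.
Event F ends at 10:56 AM + 231 min = 2:47 PM.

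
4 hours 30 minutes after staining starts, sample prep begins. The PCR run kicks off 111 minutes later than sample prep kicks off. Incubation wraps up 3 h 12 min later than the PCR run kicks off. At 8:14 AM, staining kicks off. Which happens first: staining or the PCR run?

Sample prep starts at 8:14 AM + 270 min = 12:44 PM.
The PCR run starts at 12:44 PM + 111 min = 2:35 PM.
Staining starts at 8:14 AM and the PCR run starts at 2:35 PM, so staining is first.

staining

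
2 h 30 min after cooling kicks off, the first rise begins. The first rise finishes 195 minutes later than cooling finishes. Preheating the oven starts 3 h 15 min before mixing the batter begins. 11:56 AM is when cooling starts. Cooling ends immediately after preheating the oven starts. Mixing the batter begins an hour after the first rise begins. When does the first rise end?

3:26 PM

The first rise starts at 11:56 AM + 150 min = 2:26 PM.
Mixing the batter starts at 2:26 PM + 60 min = 3:26 PM.
Preheating the oven starts at 3:26 PM − 195 min = 12:11 PM.
So cooling ends at 12:11 PM.
The first rise ends at 12:11 PM + 195 min = 3:26 PM.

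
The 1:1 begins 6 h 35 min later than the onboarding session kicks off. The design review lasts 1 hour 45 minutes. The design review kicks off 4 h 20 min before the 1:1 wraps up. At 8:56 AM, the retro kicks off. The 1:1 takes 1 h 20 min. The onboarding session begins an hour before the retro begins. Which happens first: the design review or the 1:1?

the design review

The onboarding session starts at 8:56 AM − 60 min = 7:56 AM.
The 1:1 starts at 7:56 AM + 395 min = 2:31 PM.
The 1:1 ends at 2:31 PM + 80 min = 3:51 PM.
The design review starts at 3:51 PM − 260 min = 11:31 AM.
The design review starts at 11:31 AM and the 1:1 starts at 2:31 PM, so the design review is first.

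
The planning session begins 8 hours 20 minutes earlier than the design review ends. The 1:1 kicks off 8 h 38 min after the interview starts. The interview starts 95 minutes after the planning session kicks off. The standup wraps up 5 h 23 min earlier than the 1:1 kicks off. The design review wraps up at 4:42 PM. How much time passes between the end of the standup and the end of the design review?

The planning session starts at 4:42 PM − 500 min = 8:22 AM.
The interview starts at 8:22 AM + 95 min = 9:57 AM.
The 1:1 starts at 9:57 AM + 518 min = 6:35 PM.
The standup ends at 6:35 PM − 323 min = 1:12 PM.
From 1:12 PM to 4:42 PM is 3 h 30 min.

3 h 30 min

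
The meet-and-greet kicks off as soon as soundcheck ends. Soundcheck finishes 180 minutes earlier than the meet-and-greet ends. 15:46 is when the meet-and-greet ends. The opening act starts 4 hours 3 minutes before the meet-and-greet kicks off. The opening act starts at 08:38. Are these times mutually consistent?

Soundcheck ends at 15:46 − 180 min = 12:46.
So the meet-and-greet starts at 12:46.
The opening act starts at 12:46 − 243 min = 08:43.
But the opening act is also said to start at 08:38 — a 5-minute conflict.

No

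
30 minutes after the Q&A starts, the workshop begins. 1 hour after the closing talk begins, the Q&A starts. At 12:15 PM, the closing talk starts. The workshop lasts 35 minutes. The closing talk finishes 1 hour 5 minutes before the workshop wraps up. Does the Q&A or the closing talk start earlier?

the closing talk

The Q&A starts at 12:15 PM + 60 min = 1:15 PM.
The Q&A starts at 1:15 PM and the closing talk starts at 12:15 PM, so the closing talk is first.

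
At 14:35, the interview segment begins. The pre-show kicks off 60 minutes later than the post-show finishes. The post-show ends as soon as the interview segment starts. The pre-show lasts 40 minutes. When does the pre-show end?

The post-show ends at 14:35.
The pre-show starts at 14:35 + 60 min = 15:35.
The pre-show ends at 15:35 + 40 min = 16:15.

16:15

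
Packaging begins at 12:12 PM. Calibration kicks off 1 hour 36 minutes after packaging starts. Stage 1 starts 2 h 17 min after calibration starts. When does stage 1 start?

Calibration starts at 12:12 PM + 96 min = 1:48 PM.
Stage 1 starts at 1:48 PM + 137 min = 4:05 PM.

4:05 PM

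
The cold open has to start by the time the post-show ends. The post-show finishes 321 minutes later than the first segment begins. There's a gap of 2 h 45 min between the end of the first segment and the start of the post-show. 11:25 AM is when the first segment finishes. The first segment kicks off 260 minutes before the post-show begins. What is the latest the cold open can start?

3:11 PM

The post-show starts at 11:25 AM + 165 min = 2:10 PM.
The first segment starts at 2:10 PM − 260 min = 9:50 AM.
The post-show ends at 9:50 AM + 321 min = 3:11 PM.
The cold open is bounded by the post-show, so the latest it can start is 3:11 PM.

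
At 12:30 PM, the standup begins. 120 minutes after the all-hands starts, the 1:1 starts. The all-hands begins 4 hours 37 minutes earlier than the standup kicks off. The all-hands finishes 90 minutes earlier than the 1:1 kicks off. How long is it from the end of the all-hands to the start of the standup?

4 hours 7 minutes

The all-hands starts at 12:30 PM − 277 min = 7:53 AM.
The 1:1 starts at 7:53 AM + 120 min = 9:53 AM.
The all-hands ends at 9:53 AM − 90 min = 8:23 AM.
From 8:23 AM to 12:30 PM is 4 hours 7 minutes.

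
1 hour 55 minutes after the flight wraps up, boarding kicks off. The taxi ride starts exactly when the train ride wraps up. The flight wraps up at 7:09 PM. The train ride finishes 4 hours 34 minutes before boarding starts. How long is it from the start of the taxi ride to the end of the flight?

Boarding starts at 7:09 PM + 115 min = 9:04 PM.
The train ride ends at 9:04 PM − 274 min = 4:30 PM.
So the taxi ride starts at 4:30 PM.
From 4:30 PM to 7:09 PM is 2 hours 39 minutes.

2 hours 39 minutes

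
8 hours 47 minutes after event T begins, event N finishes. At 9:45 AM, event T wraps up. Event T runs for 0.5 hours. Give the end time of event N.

6:02 PM

Event T starts at 9:45 AM − 30 min = 9:15 AM.
Event N ends at 9:15 AM + 527 min = 6:02 PM.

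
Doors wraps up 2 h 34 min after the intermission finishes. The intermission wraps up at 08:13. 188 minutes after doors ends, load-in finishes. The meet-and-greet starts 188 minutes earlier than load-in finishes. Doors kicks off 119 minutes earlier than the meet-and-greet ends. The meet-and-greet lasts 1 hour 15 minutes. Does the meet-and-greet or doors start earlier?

Doors ends at 08:13 + 154 min = 10:47.
Load-in ends at 10:47 + 188 min = 13:55.
The meet-and-greet starts at 13:55 − 188 min = 10:47.
The meet-and-greet ends at 10:47 + 75 min = 12:02.
Doors starts at 12:02 − 119 min = 10:03.
The meet-and-greet starts at 10:47 and doors starts at 10:03, so doors is first.

doors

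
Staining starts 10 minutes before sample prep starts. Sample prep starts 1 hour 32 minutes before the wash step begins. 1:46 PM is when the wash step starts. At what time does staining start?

Sample prep starts at 1:46 PM − 92 min = 12:14 PM.
Staining starts at 12:14 PM − 10 min = 12:04 PM.

12:04 PM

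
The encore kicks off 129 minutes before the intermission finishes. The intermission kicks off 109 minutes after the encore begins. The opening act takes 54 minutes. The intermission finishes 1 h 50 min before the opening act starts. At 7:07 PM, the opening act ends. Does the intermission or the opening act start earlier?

The opening act starts at 7:07 PM − 54 min = 6:13 PM.
The intermission ends at 6:13 PM − 110 min = 4:23 PM.
The encore starts at 4:23 PM − 129 min = 2:14 PM.
The intermission starts at 2:14 PM + 109 min = 4:03 PM.
The intermission starts at 4:03 PM and the opening act starts at 6:13 PM, so the intermission is first.

the intermission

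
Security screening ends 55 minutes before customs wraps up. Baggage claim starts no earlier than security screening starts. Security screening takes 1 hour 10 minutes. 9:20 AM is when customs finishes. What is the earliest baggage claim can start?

7:15 AM

Security screening ends at 9:20 AM − 55 min = 8:25 AM.
Security screening starts at 8:25 AM − 70 min = 7:15 AM.
Baggage claim is bounded by security screening, so the earliest it can start is 7:15 AM.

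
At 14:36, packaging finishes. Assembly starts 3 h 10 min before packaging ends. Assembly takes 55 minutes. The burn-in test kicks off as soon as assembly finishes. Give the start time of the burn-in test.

12:21

Assembly starts at 14:36 − 190 min = 11:26.
Assembly ends at 11:26 + 55 min = 12:21.
So the burn-in test starts at 12:21.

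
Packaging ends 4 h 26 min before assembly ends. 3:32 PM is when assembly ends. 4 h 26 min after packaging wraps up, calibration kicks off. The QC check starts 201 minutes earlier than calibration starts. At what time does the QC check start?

12:11 PM

Packaging ends at 3:32 PM − 266 min = 11:06 AM.
Calibration starts at 11:06 AM + 266 min = 3:32 PM.
The QC check starts at 3:32 PM − 201 min = 12:11 PM.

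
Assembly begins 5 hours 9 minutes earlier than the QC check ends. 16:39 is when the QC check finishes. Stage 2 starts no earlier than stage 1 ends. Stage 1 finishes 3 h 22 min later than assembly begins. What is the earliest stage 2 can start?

14:52

Assembly starts at 16:39 − 309 min = 11:30.
Stage 1 ends at 11:30 + 202 min = 14:52.
Stage 2 is bounded by stage 1, so the earliest it can start is 14:52.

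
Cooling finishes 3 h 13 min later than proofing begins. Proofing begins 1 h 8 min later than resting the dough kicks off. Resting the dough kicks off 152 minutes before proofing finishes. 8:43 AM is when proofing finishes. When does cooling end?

10:32 AM

Resting the dough starts at 8:43 AM − 152 min = 6:11 AM.
Proofing starts at 6:11 AM + 68 min = 7:19 AM.
Cooling ends at 7:19 AM + 193 min = 10:32 AM.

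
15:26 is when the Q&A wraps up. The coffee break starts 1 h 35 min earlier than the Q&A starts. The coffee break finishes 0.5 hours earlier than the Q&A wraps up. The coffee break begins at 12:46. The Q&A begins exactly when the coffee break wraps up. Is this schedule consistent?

No

The coffee break ends at 15:26 − 30 min = 14:56.
So the Q&A starts at 14:56.
The coffee break starts at 14:56 − 95 min = 13:21.
But the coffee break is also said to start at 12:46 — a 35-minute conflict.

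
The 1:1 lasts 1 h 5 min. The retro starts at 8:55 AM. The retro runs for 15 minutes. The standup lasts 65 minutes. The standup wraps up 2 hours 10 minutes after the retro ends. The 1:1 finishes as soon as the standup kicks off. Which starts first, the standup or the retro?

The retro ends at 8:55 AM + 15 min = 9:10 AM.
The standup ends at 9:10 AM + 130 min = 11:20 AM.
The standup starts at 11:20 AM − 65 min = 10:15 AM.
The standup starts at 10:15 AM and the retro starts at 8:55 AM, so the retro is first.

the retro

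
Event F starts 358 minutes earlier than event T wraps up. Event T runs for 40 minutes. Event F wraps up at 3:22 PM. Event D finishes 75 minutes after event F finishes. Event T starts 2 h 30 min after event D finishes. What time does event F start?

Event D ends at 3:22 PM + 75 min = 4:37 PM.
Event T starts at 4:37 PM + 150 min = 7:07 PM.
Event T ends at 7:07 PM + 40 min = 7:47 PM.
Event F starts at 7:47 PM − 358 min = 1:49 PM.

1:49 PM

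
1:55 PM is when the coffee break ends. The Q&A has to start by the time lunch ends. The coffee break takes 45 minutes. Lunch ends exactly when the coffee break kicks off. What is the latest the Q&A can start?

1:10 PM

The coffee break starts at 1:55 PM − 45 min = 1:10 PM.
So lunch ends at 1:10 PM.
The Q&A is bounded by lunch, so the latest it can start is 1:10 PM.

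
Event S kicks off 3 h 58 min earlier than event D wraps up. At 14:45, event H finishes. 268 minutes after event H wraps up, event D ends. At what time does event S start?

Event D ends at 14:45 + 268 min = 19:13.
Event S starts at 19:13 − 238 min = 15:15.

15:15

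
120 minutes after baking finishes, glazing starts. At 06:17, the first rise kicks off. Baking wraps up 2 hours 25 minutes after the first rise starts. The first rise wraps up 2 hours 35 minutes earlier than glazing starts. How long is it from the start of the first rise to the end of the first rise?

1 h 50 min

Baking ends at 06:17 + 145 min = 08:42.
Glazing starts at 08:42 + 120 min = 10:42.
The first rise ends at 10:42 − 155 min = 08:07.
From 06:17 to 08:07 is 1 h 50 min.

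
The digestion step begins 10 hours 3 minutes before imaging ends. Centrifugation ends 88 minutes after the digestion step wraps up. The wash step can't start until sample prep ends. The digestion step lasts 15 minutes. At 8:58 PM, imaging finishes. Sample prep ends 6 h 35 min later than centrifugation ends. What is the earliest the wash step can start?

7:13 PM

The digestion step starts at 8:58 PM − 603 min = 10:55 AM.
The digestion step ends at 10:55 AM + 15 min = 11:10 AM.
Centrifugation ends at 11:10 AM + 88 min = 12:38 PM.
Sample prep ends at 12:38 PM + 395 min = 7:13 PM.
The wash step is bounded by sample prep, so the earliest it can start is 7:13 PM.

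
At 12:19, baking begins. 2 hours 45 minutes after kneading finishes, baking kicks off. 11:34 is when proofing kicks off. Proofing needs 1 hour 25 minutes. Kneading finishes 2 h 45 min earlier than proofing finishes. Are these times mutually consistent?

Proofing ends at 11:34 + 85 min = 12:59.
Kneading ends at 12:59 − 165 min = 10:14.
Baking starts at 10:14 + 165 min = 12:59.
But baking is also said to start at 12:19 — a 40-minute conflict.

No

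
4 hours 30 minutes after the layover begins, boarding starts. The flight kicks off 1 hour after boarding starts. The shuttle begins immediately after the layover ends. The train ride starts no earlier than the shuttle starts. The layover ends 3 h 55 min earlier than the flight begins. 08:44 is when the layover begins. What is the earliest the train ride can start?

Boarding starts at 08:44 + 270 min = 13:14.
The flight starts at 13:14 + 60 min = 14:14.
The layover ends at 14:14 − 235 min = 10:19.
So the shuttle starts at 10:19.
The train ride is bounded by the shuttle, so the earliest it can start is 10:19.

10:19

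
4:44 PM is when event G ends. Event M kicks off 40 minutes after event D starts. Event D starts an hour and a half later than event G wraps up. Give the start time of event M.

Event D starts at 4:44 PM + 90 min = 6:14 PM.
Event M starts at 6:14 PM + 40 min = 6:54 PM.

6:54 PM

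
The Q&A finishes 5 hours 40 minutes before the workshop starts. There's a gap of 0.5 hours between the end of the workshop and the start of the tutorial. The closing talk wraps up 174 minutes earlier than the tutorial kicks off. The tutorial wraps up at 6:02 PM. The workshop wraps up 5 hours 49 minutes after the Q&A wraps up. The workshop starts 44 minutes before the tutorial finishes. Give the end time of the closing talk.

3:03 PM

The workshop starts at 6:02 PM − 44 min = 5:18 PM.
The Q&A ends at 5:18 PM − 340 min = 11:38 AM.
The workshop ends at 11:38 AM + 349 min = 5:27 PM.
The tutorial starts at 5:27 PM + 30 min = 5:57 PM.
The closing talk ends at 5:57 PM − 174 min = 3:03 PM.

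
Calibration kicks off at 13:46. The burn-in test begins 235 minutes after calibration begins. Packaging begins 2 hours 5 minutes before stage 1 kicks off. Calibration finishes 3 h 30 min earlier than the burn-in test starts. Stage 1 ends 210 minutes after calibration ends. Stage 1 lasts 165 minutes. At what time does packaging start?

12:51

The burn-in test starts at 13:46 + 235 min = 17:41.
Calibration ends at 17:41 − 210 min = 14:11.
Stage 1 ends at 14:11 + 210 min = 17:41.
Stage 1 starts at 17:41 − 165 min = 14:56.
Packaging starts at 14:56 − 125 min = 12:51.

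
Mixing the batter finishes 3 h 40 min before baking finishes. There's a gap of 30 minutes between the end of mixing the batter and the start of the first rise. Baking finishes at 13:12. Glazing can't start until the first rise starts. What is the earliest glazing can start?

10:02

Mixing the batter ends at 13:12 − 220 min = 09:32.
The first rise starts at 09:32 + 30 min = 10:02.
Glazing is bounded by the first rise, so the earliest it can start is 10:02.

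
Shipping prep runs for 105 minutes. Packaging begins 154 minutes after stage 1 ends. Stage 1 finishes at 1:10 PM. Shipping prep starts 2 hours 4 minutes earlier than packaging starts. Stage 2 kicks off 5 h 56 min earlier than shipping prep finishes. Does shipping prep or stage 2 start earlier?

Packaging starts at 1:10 PM + 154 min = 3:44 PM.
Shipping prep starts at 3:44 PM − 124 min = 1:40 PM.
Shipping prep ends at 1:40 PM + 105 min = 3:25 PM.
Stage 2 starts at 3:25 PM − 356 min = 9:29 AM.
Shipping prep starts at 1:40 PM and stage 2 starts at 9:29 AM, so stage 2 is first.

stage 2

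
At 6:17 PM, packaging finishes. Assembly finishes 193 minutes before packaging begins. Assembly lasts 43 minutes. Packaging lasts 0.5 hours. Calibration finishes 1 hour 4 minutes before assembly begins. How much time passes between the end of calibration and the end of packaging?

5 hours 30 minutes

Packaging starts at 6:17 PM − 30 min = 5:47 PM.
Assembly ends at 5:47 PM − 193 min = 2:34 PM.
Assembly starts at 2:34 PM − 43 min = 1:51 PM.
Calibration ends at 1:51 PM − 64 min = 12:47 PM.
From 12:47 PM to 6:17 PM is 5 hours 30 minutes.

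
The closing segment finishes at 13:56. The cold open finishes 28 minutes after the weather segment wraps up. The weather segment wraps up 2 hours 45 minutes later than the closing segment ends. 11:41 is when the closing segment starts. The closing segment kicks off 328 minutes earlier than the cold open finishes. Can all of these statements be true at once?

Yes

The weather segment ends at 13:56 + 165 min = 16:41.
The cold open ends at 16:41 + 28 min = 17:09.
The closing segment starts at 17:09 − 328 min = 11:41.
That matches the stated 11:41, so the schedule is consistent.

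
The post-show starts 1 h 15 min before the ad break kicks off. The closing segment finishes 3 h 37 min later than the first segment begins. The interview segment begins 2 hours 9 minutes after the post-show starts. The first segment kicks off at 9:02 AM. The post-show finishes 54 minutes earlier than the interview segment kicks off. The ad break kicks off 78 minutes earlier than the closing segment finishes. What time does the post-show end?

11:21 AM

The closing segment ends at 9:02 AM + 217 min = 12:39 PM.
The ad break starts at 12:39 PM − 78 min = 11:21 AM.
The post-show starts at 11:21 AM − 75 min = 10:06 AM.
The interview segment starts at 10:06 AM + 129 min = 12:15 PM.
The post-show ends at 12:15 PM − 54 min = 11:21 AM.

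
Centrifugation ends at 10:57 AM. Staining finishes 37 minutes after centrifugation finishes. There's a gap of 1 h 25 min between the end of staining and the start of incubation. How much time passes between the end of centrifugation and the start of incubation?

2 hours 2 minutes

Staining ends at 10:57 AM + 37 min = 11:34 AM.
Incubation starts at 11:34 AM + 85 min = 12:59 PM.
From 10:57 AM to 12:59 PM is 2 hours 2 minutes.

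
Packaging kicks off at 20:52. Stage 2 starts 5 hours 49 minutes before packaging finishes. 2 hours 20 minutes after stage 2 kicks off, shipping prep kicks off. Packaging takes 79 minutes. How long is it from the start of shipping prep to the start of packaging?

130 minutes

Packaging ends at 20:52 + 79 min = 22:11.
Stage 2 starts at 22:11 − 349 min = 16:22.
Shipping prep starts at 16:22 + 140 min = 18:42.
From 18:42 to 20:52 is 130 minutes.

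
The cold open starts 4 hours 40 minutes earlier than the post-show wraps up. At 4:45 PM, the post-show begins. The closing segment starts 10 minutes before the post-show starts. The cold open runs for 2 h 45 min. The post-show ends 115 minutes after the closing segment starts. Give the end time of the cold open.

4:35 PM

The closing segment starts at 4:45 PM − 10 min = 4:35 PM.
The post-show ends at 4:35 PM + 115 min = 6:30 PM.
The cold open starts at 6:30 PM − 280 min = 1:50 PM.
The cold open ends at 1:50 PM + 165 min = 4:35 PM.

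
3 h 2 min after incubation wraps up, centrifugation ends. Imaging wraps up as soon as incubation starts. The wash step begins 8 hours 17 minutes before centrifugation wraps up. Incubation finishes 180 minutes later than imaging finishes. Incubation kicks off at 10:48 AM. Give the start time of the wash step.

Imaging ends at 10:48 AM.
Incubation ends at 10:48 AM + 180 min = 1:48 PM.
Centrifugation ends at 1:48 PM + 182 min = 4:50 PM.
The wash step starts at 4:50 PM − 497 min = 8:33 AM.

8:33 AM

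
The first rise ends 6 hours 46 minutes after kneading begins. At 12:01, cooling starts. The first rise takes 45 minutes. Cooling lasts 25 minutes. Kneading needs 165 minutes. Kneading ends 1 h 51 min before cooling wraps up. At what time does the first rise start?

13:51

Cooling ends at 12:01 + 25 min = 12:26.
Kneading ends at 12:26 − 111 min = 10:35.
Kneading starts at 10:35 − 165 min = 07:50.
The first rise ends at 07:50 + 406 min = 14:36.
The first rise starts at 14:36 − 45 min = 13:51.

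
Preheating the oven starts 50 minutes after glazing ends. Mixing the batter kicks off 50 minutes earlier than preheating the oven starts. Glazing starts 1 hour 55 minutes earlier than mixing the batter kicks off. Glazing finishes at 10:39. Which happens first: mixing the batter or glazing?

Preheating the oven starts at 10:39 + 50 min = 11:29.
Mixing the batter starts at 11:29 − 50 min = 10:39.
Glazing starts at 10:39 − 115 min = 08:44.
Mixing the batter starts at 10:39 and glazing starts at 08:44, so glazing is first.

glazing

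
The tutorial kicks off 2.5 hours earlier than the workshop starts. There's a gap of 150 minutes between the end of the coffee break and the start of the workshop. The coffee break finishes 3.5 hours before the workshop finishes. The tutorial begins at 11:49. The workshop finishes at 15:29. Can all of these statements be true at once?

No

The coffee break ends at 15:29 − 210 min = 11:59.
The workshop starts at 11:59 + 150 min = 14:29.
The tutorial starts at 14:29 − 150 min = 11:59.
But the tutorial is also said to start at 11:49 — a 10-minute conflict.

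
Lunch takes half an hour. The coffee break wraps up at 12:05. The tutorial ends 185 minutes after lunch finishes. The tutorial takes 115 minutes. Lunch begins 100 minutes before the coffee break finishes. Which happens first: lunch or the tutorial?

Lunch starts at 12:05 − 100 min = 10:25.
Lunch ends at 10:25 + 30 min = 10:55.
The tutorial ends at 10:55 + 185 min = 14:00.
The tutorial starts at 14:00 − 115 min = 12:05.
Lunch starts at 10:25 and the tutorial starts at 12:05, so lunch is first.

lunch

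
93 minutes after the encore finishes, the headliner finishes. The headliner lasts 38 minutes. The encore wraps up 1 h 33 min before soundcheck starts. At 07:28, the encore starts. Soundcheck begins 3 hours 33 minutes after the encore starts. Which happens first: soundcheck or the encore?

the encore

Soundcheck starts at 07:28 + 213 min = 11:01.
Soundcheck starts at 11:01 and the encore starts at 07:28, so the encore is first.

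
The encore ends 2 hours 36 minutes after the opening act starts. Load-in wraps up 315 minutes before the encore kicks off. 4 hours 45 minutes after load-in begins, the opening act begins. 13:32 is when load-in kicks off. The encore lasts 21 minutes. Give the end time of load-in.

The opening act starts at 13:32 + 285 min = 18:17.
The encore ends at 18:17 + 156 min = 20:53.
The encore starts at 20:53 − 21 min = 20:32.
Load-in ends at 20:32 − 315 min = 15:17.

15:17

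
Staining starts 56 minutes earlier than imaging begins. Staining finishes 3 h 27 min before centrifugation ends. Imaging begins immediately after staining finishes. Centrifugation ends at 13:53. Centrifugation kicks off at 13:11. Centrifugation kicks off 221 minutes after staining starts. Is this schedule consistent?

Staining ends at 13:53 − 207 min = 10:26.
So imaging starts at 10:26.
Staining starts at 10:26 − 56 min = 09:30.
Centrifugation starts at 09:30 + 221 min = 13:11.
That matches the stated 13:11, so the schedule is consistent.

Yes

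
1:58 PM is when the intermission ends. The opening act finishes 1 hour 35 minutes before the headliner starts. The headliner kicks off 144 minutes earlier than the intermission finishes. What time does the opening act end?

The headliner starts at 1:58 PM − 144 min = 11:34 AM.
The opening act ends at 11:34 AM − 95 min = 9:59 AM.

9:59 AM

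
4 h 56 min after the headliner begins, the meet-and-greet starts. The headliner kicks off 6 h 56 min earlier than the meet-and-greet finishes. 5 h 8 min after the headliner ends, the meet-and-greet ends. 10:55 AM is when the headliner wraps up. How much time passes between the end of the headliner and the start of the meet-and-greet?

The meet-and-greet ends at 10:55 AM + 308 min = 4:03 PM.
The headliner starts at 4:03 PM − 416 min = 9:07 AM.
The meet-and-greet starts at 9:07 AM + 296 min = 2:03 PM.
From 10:55 AM to 2:03 PM is 3 hours 8 minutes.

3 hours 8 minutes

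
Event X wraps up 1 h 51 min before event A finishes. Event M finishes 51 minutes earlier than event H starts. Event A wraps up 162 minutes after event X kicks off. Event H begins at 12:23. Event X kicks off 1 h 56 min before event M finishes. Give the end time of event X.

Event M ends at 12:23 − 51 min = 11:32.
Event X starts at 11:32 − 116 min = 09:36.
Event A ends at 09:36 + 162 min = 12:18.
Event X ends at 12:18 − 111 min = 10:27.

10:27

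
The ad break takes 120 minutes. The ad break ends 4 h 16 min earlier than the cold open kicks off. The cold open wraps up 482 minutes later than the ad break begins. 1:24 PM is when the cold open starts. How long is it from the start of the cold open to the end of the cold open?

106 minutes

The ad break ends at 1:24 PM − 256 min = 9:08 AM.
The ad break starts at 9:08 AM − 120 min = 7:08 AM.
The cold open ends at 7:08 AM + 482 min = 3:10 PM.
From 1:24 PM to 3:10 PM is 106 minutes.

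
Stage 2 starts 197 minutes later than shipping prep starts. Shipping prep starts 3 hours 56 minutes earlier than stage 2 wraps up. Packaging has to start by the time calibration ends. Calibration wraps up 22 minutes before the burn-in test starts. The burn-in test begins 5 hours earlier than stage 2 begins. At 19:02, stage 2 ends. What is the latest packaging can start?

Shipping prep starts at 19:02 − 236 min = 15:06.
Stage 2 starts at 15:06 + 197 min = 18:23.
The burn-in test starts at 18:23 − 300 min = 13:23.
Calibration ends at 13:23 − 22 min = 13:01.
Packaging is bounded by calibration, so the latest it can start is 13:01.

13:01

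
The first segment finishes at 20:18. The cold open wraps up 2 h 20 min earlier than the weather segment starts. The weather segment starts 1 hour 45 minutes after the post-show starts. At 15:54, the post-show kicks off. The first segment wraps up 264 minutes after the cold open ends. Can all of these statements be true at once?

No

The weather segment starts at 15:54 + 105 min = 17:39.
The cold open ends at 17:39 − 140 min = 15:19.
The first segment ends at 15:19 + 264 min = 19:43.
But the first segment is also said to end at 20:18 — a 35-minute conflict.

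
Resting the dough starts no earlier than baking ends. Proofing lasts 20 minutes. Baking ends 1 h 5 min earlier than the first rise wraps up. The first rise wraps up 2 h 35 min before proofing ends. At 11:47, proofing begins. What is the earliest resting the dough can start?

08:27

Proofing ends at 11:47 + 20 min = 12:07.
The first rise ends at 12:07 − 155 min = 09:32.
Baking ends at 09:32 − 65 min = 08:27.
Resting the dough is bounded by baking, so the earliest it can start is 08:27.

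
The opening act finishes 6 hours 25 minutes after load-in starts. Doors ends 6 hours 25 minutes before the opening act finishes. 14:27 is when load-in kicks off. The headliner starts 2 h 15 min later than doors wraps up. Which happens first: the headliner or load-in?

The opening act ends at 14:27 + 385 min = 20:52.
Doors ends at 20:52 − 385 min = 14:27.
The headliner starts at 14:27 + 135 min = 16:42.
The headliner starts at 16:42 and load-in starts at 14:27, so load-in is first.

load-in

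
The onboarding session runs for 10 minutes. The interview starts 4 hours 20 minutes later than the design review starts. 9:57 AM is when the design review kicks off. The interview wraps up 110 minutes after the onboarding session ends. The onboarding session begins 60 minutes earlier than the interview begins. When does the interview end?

3:17 PM

The interview starts at 9:57 AM + 260 min = 2:17 PM.
The onboarding session starts at 2:17 PM − 60 min = 1:17 PM.
The onboarding session ends at 1:17 PM + 10 min = 1:27 PM.
The interview ends at 1:27 PM + 110 min = 3:17 PM.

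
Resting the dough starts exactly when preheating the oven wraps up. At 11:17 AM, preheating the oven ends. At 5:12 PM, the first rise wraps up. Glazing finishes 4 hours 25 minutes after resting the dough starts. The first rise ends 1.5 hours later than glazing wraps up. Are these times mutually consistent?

Yes

Resting the dough starts at 11:17 AM.
Glazing ends at 11:17 AM + 265 min = 3:42 PM.
The first rise ends at 3:42 PM + 90 min = 5:12 PM.
That matches the stated 5:12 PM, so the schedule is consistent.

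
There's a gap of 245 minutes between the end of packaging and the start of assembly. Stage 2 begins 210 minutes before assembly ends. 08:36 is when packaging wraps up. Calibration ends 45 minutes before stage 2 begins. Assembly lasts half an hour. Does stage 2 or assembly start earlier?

Assembly starts at 08:36 + 245 min = 12:41.
Assembly ends at 12:41 + 30 min = 13:11.
Stage 2 starts at 13:11 − 210 min = 09:41.
Stage 2 starts at 09:41 and assembly starts at 12:41, so stage 2 is first.

stage 2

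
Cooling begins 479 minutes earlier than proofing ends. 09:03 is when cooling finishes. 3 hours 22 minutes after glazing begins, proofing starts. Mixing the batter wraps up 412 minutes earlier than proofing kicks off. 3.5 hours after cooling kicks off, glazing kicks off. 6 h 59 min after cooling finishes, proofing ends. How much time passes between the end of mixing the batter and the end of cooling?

1 hour

Proofing ends at 09:03 + 419 min = 16:02.
Cooling starts at 16:02 − 479 min = 08:03.
Glazing starts at 08:03 + 210 min = 11:33.
Proofing starts at 11:33 + 202 min = 14:55.
Mixing the batter ends at 14:55 − 412 min = 08:03.
From 08:03 to 09:03 is 1 hour.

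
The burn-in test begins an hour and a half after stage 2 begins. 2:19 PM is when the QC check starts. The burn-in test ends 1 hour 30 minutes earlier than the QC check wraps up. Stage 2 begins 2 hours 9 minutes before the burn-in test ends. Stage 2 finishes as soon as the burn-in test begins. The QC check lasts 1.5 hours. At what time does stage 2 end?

1:40 PM

The QC check ends at 2:19 PM + 90 min = 3:49 PM.
The burn-in test ends at 3:49 PM − 90 min = 2:19 PM.
Stage 2 starts at 2:19 PM − 129 min = 12:10 PM.
The burn-in test starts at 12:10 PM + 90 min = 1:40 PM.
So stage 2 ends at 1:40 PM.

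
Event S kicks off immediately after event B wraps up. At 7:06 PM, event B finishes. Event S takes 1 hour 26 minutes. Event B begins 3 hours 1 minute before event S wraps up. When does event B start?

Event S starts at 7:06 PM.
Event S ends at 7:06 PM + 86 min = 8:32 PM.
Event B starts at 8:32 PM − 181 min = 5:31 PM.

5:31 PM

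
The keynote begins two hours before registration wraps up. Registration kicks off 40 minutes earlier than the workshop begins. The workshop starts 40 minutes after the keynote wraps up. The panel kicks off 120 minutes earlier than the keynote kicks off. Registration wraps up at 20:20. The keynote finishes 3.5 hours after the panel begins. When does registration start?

19:50

The keynote starts at 20:20 − 120 min = 18:20.
The panel starts at 18:20 − 120 min = 16:20.
The keynote ends at 16:20 + 210 min = 19:50.
The workshop starts at 19:50 + 40 min = 20:30.
Registration starts at 20:30 − 40 min = 19:50.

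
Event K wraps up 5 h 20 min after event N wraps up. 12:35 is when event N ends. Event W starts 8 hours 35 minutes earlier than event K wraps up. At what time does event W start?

Event K ends at 12:35 + 320 min = 17:55.
Event W starts at 17:55 − 515 min = 09:20.

09:20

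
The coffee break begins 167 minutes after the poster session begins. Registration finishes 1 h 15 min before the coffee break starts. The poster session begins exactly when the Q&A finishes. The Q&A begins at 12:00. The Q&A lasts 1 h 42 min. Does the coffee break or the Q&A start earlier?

the Q&A

The Q&A ends at 12:00 + 102 min = 13:42.
So the poster session starts at 13:42.
The coffee break starts at 13:42 + 167 min = 16:29.
The coffee break starts at 16:29 and the Q&A starts at 12:00, so the Q&A is first.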